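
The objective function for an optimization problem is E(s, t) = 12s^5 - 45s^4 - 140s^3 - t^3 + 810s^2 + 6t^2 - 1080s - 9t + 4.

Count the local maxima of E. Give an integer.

E separates as a function of s plus a function of t, so ∇E=0 decouples.
∂E/∂s = 60(s - 3)(s - 2)(s - 1)(s + 3) = 0 at s ∈ {-3, 1, 2, 3}; ∂E/∂t = -3(t - 3)(t - 1) = 0 at t ∈ {1, 3}.
The Hessian is diagonal: diag(E_ss, E_tt). Second derivatives: E_ss(-3)=-7200, E_ss(1)=480, E_ss(2)=-300, E_ss(3)=720; E_tt(1)=6, E_tt(3)=-6.
Local maxima occur where both diagonal entries negative: (-3, 3), (2, 3). Count: 2.

2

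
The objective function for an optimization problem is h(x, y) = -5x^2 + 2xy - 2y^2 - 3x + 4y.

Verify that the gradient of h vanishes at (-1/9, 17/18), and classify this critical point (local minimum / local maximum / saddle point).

∇h = (-10x + 2y - 3, 2x - 4y + 4); substituting (-1/9, 17/18) gives ∇h = (0, 0), so (-1/9, 17/18) is indeed a critical point.
The Hessian of h is constant: H = [[-10, 2], [2, -4]].
det(H) = (-10)·(-4) − 2² = 36.
det(H) > 0 and tr(H) = -14 < 0, so H is negative definite and the point is a local maximum.

local maximum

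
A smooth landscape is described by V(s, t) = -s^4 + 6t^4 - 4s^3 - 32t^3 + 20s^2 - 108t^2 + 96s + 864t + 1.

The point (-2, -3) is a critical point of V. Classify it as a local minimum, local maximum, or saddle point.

local minimum

The mixed partial ∂²V/∂s∂t is 0, so the Hessian at any point is diag(V_ss, V_tt) = diag(4(-3s^2 - 6s + 10), 24(3t^2 - 8t - 9)).
At (-2, -3): H = diag(40, 1008).
Both eigenvalues are positive, so H is positive definite: a local minimum.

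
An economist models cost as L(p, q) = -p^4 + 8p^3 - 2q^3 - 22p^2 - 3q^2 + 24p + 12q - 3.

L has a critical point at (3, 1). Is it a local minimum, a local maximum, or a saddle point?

The mixed partial ∂²L/∂p∂q is 0, so the Hessian at any point is diag(L_pp, L_qq) = diag(4(-3p^2 + 12p - 11), -6(2q + 1)).
At (3, 1): H = diag(-8, -18).
Both eigenvalues are negative, so H is negative definite: a local maximum.

local maximum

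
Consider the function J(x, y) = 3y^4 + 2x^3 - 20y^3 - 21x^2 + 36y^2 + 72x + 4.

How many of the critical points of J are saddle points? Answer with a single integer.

3

J separates as a function of x plus a function of y, so ∇J=0 decouples.
∂J/∂x = 6(x - 4)(x - 3) = 0 at x ∈ {3, 4}; ∂J/∂y = 12y(y - 3)(y - 2) = 0 at y ∈ {0, 2, 3}.
The Hessian is diagonal: diag(J_xx, J_yy). Second derivatives: J_xx(3)=-6, J_xx(4)=6; J_yy(0)=72, J_yy(2)=-24, J_yy(3)=36.
Saddle points occur where the two diagonal entries have opposite signs: (3, 0), (3, 3), (4, 2). Count: 3.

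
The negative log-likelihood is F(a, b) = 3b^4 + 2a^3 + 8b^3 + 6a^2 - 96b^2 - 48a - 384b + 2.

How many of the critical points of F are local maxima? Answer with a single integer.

1

F separates as a function of a plus a function of b, so ∇F=0 decouples.
∂F/∂a = 6(a - 2)(a + 4) = 0 at a ∈ {-4, 2}; ∂F/∂b = 12(b - 4)(b + 2)(b + 4) = 0 at b ∈ {-4, -2, 4}.
The Hessian is diagonal: diag(F_aa, F_bb). Second derivatives: F_aa(-4)=-36, F_aa(2)=36; F_bb(-4)=192, F_bb(-2)=-144, F_bb(4)=576.
Local maxima occur where both diagonal entries negative: (-4, -2). Count: 1.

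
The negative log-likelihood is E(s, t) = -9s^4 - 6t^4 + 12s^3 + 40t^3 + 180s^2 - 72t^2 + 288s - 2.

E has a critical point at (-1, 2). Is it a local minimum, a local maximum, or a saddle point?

The mixed partial ∂²E/∂s∂t is 0, so the Hessian at any point is diag(E_ss, E_tt) = diag(36(-3s^2 + 2s + 10), 24(-3t^2 + 10t - 6)).
At (-1, 2): H = diag(180, 48).
Both eigenvalues are positive, so H is positive definite: a local minimum.

local minimum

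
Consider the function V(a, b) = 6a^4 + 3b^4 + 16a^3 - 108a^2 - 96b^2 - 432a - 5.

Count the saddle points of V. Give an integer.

V separates as a function of a plus a function of b, so ∇V=0 decouples.
∂V/∂a = 24(a - 3)(a + 2)(a + 3) = 0 at a ∈ {-3, -2, 3}; ∂V/∂b = 12b(b - 4)(b + 4) = 0 at b ∈ {-4, 0, 4}.
The Hessian is diagonal: diag(V_aa, V_bb). Second derivatives: V_aa(-3)=144, V_aa(-2)=-120, V_aa(3)=720; V_bb(-4)=384, V_bb(0)=-192, V_bb(4)=384.
Saddle points occur where the two diagonal entries have opposite signs: (-3, 0), (-2, -4), (-2, 4), (3, 0). Count: 4.

4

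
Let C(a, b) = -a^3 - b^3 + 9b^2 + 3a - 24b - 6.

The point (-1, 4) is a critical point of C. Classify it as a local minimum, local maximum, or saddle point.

The mixed partial ∂²C/∂a∂b is 0, so the Hessian at any point is diag(C_aa, C_bb) = diag(-6a, 6(-b + 3)).
At (-1, 4): H = diag(6, -6).
The eigenvalues have opposite signs, so H is indefinite: a saddle point.

saddle point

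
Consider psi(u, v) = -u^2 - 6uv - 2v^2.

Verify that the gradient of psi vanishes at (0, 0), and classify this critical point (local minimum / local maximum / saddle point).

saddle point

∇psi = (-2u - 6v, -6u - 4v); substituting (0, 0) gives ∇psi = (0, 0), so (0, 0) is indeed a critical point.
The Hessian of psi is constant: H = [[-2, -6], [-6, -4]].
det(H) = (-2)·(-4) − (-6)² = -28.
Since det(H) < 0, H is indefinite and the critical point is a saddle point.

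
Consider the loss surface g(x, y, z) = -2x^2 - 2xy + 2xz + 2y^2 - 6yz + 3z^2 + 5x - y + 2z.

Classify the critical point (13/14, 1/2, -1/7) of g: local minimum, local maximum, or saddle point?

saddle point

The Hessian is constant: H = [[-4, -2, 2], [-2, 4, -6], [2, -6, 6]].
Leading principal minors: Δ₁ = -4, Δ₂ = -20, Δ₃ = 56.
The minors fit neither the all-positive nor the alternating-sign pattern, so H is indefinite: a saddle point.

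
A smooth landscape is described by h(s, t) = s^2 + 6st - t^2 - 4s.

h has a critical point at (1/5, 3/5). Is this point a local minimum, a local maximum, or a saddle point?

The Hessian of h is constant: H = [[2, 6], [6, -2]].
det(H) = 2·(-2) − 6² = -40.
Since det(H) < 0, H is indefinite and the critical point is a saddle point.

saddle point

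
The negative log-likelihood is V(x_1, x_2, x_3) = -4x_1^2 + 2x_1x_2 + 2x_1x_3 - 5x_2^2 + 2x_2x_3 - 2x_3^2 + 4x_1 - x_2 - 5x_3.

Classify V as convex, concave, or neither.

concave

V is quadratic, so its Hessian is the constant matrix H = [[-8, 2, 2], [2, -10, 2], [2, 2, -4]].
Leading principal minors: -8, 76, -216.
Signs alternate −, +, − ⇒ H ≺ 0 ⇒ concave.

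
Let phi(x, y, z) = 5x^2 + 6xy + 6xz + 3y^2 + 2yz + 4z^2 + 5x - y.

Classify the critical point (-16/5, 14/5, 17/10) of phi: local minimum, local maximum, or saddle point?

local minimum

The Hessian is constant: H = [[10, 6, 6], [6, 6, 2], [6, 2, 8]].
Leading principal minors: Δ₁ = 10, Δ₂ = 24, Δ₃ = 80.
All leading minors are positive, so H is positive definite: a local minimum.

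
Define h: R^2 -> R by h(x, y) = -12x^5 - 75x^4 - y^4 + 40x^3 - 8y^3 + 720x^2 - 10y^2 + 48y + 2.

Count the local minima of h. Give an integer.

2

h separates as a function of x plus a function of y, so ∇h=0 decouples.
∂h/∂x = -60x(x - 2)(x + 3)(x + 4) = 0 at x ∈ {-4, -3, 0, 2}; ∂h/∂y = -4(y - 1)(y + 3)(y + 4) = 0 at y ∈ {-4, -3, 1}.
The Hessian is diagonal: diag(h_xx, h_yy). Second derivatives: h_xx(-4)=1440, h_xx(-3)=-900, h_xx(0)=1440, h_xx(2)=-3600; h_yy(-4)=-20, h_yy(-3)=16, h_yy(1)=-80.
Local minima occur where both diagonal entries positive: (-4, -3), (0, -3). Count: 2.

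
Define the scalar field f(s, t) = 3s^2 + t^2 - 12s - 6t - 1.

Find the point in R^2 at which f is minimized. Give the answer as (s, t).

f(s,t) separates as P(s) + Q(t) − 1, so its minimum is min P + min Q − 1.
P'(s) = 6s - 12 vanishes at s ∈ {2}; Q'(t) = 2(t - 3) vanishes at t ∈ {3}.
Local minima of P (where P''>0): P(2)=-12. Local minima of Q: Q(3)=-9.
So the global minimum of f is P(2) + Q(3) − 1 = -12 − 9 − 1 = -22, attained at (2, 3).

(2, 3)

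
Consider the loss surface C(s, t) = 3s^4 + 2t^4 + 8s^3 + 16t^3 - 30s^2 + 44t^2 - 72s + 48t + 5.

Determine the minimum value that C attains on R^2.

-165

C(s,t) separates as P(s) + Q(t) + 5, so its minimum is min P + min Q + 5.
P'(s) = 12(s - 2)(s + 1)(s + 3) vanishes at s ∈ {-3, -1, 2}; Q'(t) = 8(t + 1)(t + 2)(t + 3) vanishes at t ∈ {-3, -2, -1}.
Local minima of P (where P''>0): P(-3)=-27, P(2)=-152. Local minima of Q: Q(-3)=-18, Q(-1)=-18.
So the global minimum of C is P(2) + Q(-3) + 5 = -152 − 18 + 5 = -165, attained at (2, -3).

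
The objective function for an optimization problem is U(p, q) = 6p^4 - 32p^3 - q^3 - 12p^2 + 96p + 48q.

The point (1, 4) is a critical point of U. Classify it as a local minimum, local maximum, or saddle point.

local maximum

The mixed partial ∂²U/∂p∂q is 0, so the Hessian at any point is diag(U_pp, U_qq) = diag(24(3p^2 - 8p - 1), -6q).
At (1, 4): H = diag(-144, -24).
Both eigenvalues are negative, so H is negative definite: a local maximum.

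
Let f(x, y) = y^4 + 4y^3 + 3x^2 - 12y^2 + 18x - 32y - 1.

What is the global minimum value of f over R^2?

-92

f(x,y) separates as P(x) + Q(y) − 1, so its minimum is min P + min Q − 1.
P'(x) = 6x + 18 vanishes at x ∈ {-3}; Q'(y) = 4(y - 2)(y + 1)(y + 4) vanishes at y ∈ {-4, -1, 2}.
Local minima of P (where P''>0): P(-3)=-27. Local minima of Q: Q(-4)=-64, Q(2)=-64.
So the global minimum of f is P(-3) + Q(-4) − 1 = -27 − 64 − 1 = -92, attained at (-3, -4).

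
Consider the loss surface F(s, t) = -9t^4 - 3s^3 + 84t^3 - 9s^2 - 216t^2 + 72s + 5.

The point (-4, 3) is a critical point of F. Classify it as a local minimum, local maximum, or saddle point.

local minimum

The mixed partial ∂²F/∂s∂t is 0, so the Hessian at any point is diag(F_ss, F_tt) = diag(-18(s + 1), 36(-3t^2 + 14t - 12)).
At (-4, 3): H = diag(54, 108).
Both eigenvalues are positive, so H is positive definite: a local minimum.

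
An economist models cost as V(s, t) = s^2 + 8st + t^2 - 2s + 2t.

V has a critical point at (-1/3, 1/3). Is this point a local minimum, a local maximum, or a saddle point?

The Hessian of V is constant: H = [[2, 8], [8, 2]].
det(H) = 2·2 − 8² = -60.
Since det(H) < 0, H is indefinite and the critical point is a saddle point.

saddle point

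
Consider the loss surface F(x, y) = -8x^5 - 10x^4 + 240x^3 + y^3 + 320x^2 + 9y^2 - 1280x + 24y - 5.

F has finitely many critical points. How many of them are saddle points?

F separates as a function of x plus a function of y, so ∇F=0 decouples.
∂F/∂x = -40(x - 4)(x - 1)(x + 2)(x + 4) = 0 at x ∈ {-4, -2, 1, 4}; ∂F/∂y = 3(y + 2)(y + 4) = 0 at y ∈ {-4, -2}.
The Hessian is diagonal: diag(F_xx, F_yy). Second derivatives: F_xx(-4)=3200, F_xx(-2)=-1440, F_xx(1)=1800, F_xx(4)=-5760; F_yy(-4)=-6, F_yy(-2)=6.
Saddle points occur where the two diagonal entries have opposite signs: (-4, -4), (-2, -2), (1, -4), (4, -2). Count: 4.

4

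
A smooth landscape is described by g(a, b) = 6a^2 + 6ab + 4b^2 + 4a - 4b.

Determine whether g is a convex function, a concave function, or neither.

g is quadratic, so its Hessian is the constant matrix H = [[12, 6], [6, 8]].
det(H) = 60, tr(H) = 20.
det(H) > 0 and tr(H) > 0, so H is positive definite everywhere: convex.

convex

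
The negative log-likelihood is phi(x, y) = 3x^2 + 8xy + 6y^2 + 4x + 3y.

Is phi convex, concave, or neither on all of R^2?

convex

phi is quadratic, so its Hessian is the constant matrix H = [[6, 8], [8, 12]].
det(H) = 8, tr(H) = 18.
det(H) > 0 and tr(H) > 0, so H is positive definite everywhere: convex.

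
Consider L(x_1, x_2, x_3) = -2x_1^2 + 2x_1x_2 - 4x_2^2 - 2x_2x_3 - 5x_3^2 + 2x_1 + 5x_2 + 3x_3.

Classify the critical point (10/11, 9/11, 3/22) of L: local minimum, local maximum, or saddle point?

The Hessian is constant: H = [[-4, 2, 0], [2, -8, -2], [0, -2, -10]].
Leading principal minors: Δ₁ = -4, Δ₂ = 28, Δ₃ = -264.
The minors alternate sign starting negative (−, +, −), so H is negative definite: a local maximum.

local maximum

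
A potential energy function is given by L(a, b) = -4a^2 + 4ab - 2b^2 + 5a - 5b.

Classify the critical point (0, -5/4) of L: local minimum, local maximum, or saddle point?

The Hessian of L is constant: H = [[-8, 4], [4, -4]].
det(H) = (-8)·(-4) − 4² = 16.
det(H) > 0 and tr(H) = -12 < 0, so H is negative definite and the point is a local maximum.

local maximum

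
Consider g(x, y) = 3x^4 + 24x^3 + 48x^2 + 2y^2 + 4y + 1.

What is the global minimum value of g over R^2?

-1

g(x,y) separates as P(x) + Q(y) + 1, so its minimum is min P + min Q + 1.
P'(x) = 12x(x + 2)(x + 4) vanishes at x ∈ {-4, -2, 0}; Q'(y) = 4y + 4 vanishes at y ∈ {-1}.
Local minima of P (where P''>0): P(-4)=0, P(0)=0. Local minima of Q: Q(-1)=-2.
So the global minimum of g is P(-4) + Q(-1) + 1 = 0 − 2 + 1 = -1, attained at (-4, -1).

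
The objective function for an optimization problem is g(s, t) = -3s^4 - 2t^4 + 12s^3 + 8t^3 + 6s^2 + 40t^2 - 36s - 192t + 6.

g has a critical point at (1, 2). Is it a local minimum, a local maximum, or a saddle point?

local minimum

The mixed partial ∂²g/∂s∂t is 0, so the Hessian at any point is diag(g_ss, g_tt) = diag(12(-3s^2 + 6s + 1), 8(-3t^2 + 6t + 10)).
At (1, 2): H = diag(48, 80).
Both eigenvalues are positive, so H is positive definite: a local minimum.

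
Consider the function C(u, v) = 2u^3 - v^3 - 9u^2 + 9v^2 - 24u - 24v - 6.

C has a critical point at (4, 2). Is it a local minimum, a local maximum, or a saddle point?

The mixed partial ∂²C/∂u∂v is 0, so the Hessian at any point is diag(C_uu, C_vv) = diag(6(2u - 3), 6(-v + 3)).
At (4, 2): H = diag(30, 6).
Both eigenvalues are positive, so H is positive definite: a local minimum.

local minimum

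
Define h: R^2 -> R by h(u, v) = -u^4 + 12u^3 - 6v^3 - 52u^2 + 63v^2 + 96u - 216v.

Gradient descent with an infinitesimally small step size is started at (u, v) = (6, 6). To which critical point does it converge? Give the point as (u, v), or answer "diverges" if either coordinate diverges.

h is separable, so gradient descent decouples: u follows -∂h/∂u, v follows -∂h/∂v.
∂h/∂u = -4(u - 4)(u - 3)(u - 2); at u=6 this is -96, so u increases.
∂h/∂v = -18(v - 4)(v - 3); at v=6 this is -108, so v increases.
The u-coordinate has no critical point in that direction and runs off to infinity.

diverges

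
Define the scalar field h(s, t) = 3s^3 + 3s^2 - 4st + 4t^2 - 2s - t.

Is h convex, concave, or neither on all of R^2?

The term 3s^3 is cubic, so the Hessian is not constant.
∂²h/∂s² = 18s + 6, which takes both signs as s varies (negative for sufficiently negative s). A diagonal entry of the Hessian changing sign means the Hessian is neither positive- nor negative-semidefinite on all of R^2.

neither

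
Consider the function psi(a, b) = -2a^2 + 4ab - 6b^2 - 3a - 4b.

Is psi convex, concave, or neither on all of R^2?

psi is quadratic, so its Hessian is the constant matrix H = [[-4, 4], [4, -12]].
det(H) = 32, tr(H) = -16.
det(H) > 0 and tr(H) < 0, so H is negative definite everywhere: concave.

concave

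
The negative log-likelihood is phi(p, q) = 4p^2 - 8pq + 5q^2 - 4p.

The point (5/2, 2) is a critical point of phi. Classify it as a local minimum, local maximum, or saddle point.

The Hessian of phi is constant: H = [[8, -8], [-8, 10]].
det(H) = 8·10 − (-8)² = 16.
det(H) > 0 and tr(H) = 18 > 0, so H is positive definite and the point is a local minimum.

local minimum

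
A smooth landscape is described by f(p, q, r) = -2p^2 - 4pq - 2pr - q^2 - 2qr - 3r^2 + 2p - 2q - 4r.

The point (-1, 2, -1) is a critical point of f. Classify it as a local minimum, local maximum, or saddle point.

saddle point

The Hessian is constant: H = [[-4, -4, -2], [-4, -2, -2], [-2, -2, -6]].
Leading principal minors: Δ₁ = -4, Δ₂ = -8, Δ₃ = 40.
The minors fit neither the all-positive nor the alternating-sign pattern, so H is indefinite: a saddle point.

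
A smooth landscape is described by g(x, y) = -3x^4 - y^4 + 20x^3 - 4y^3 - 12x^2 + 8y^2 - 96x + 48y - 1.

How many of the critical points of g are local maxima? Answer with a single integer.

g separates as a function of x plus a function of y, so ∇g=0 decouples.
∂g/∂x = -12(x - 4)(x - 2)(x + 1) = 0 at x ∈ {-1, 2, 4}; ∂g/∂y = -4(y - 2)(y + 2)(y + 3) = 0 at y ∈ {-3, -2, 2}.
The Hessian is diagonal: diag(g_xx, g_yy). Second derivatives: g_xx(-1)=-180, g_xx(2)=72, g_xx(4)=-120; g_yy(-3)=-20, g_yy(-2)=16, g_yy(2)=-80.
Local maxima occur where both diagonal entries negative: (-1, -3), (-1, 2), (4, -3), (4, 2). Count: 4.

4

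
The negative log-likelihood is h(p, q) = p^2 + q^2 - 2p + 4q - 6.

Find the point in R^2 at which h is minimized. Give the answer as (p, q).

h(p,q) separates as A(p) + B(q) − 6, so its minimum is min A + min B − 6.
A'(p) = 2p - 2 vanishes at p ∈ {1}; B'(q) = 2q + 4 vanishes at q ∈ {-2}.
Local minima of A (where A''>0): A(1)=-1. Local minima of B: B(-2)=-4.
So the global minimum of h is A(1) + B(-2) − 6 = -1 − 4 − 6 = -11, attained at (1, -2).

(1, -2)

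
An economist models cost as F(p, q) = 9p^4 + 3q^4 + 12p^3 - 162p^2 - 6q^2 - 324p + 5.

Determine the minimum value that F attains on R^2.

F(p,q) separates as A(p) + B(q) + 5, so its minimum is min A + min B + 5.
A'(p) = 36(p - 3)(p + 1)(p + 3) vanishes at p ∈ {-3, -1, 3}; B'(q) = 12q(q - 1)(q + 1) vanishes at q ∈ {-1, 0, 1}.
Local minima of A (where A''>0): A(-3)=-81, A(3)=-1377. Local minima of B: B(-1)=-3, B(1)=-3.
So the global minimum of F is A(3) + B(-1) + 5 = -1377 − 3 + 5 = -1375, attained at (3, -1).

-1375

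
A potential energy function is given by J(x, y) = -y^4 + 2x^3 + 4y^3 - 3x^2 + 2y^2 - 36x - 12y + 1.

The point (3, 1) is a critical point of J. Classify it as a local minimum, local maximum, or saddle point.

local minimum

The mixed partial ∂²J/∂x∂y is 0, so the Hessian at any point is diag(J_xx, J_yy) = diag(6(2x - 1), 4(-3y^2 + 6y + 1)).
At (3, 1): H = diag(30, 16).
Both eigenvalues are positive, so H is positive definite: a local minimum.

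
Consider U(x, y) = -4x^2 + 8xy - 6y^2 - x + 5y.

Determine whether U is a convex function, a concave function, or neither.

concave

U is quadratic, so its Hessian is the constant matrix H = [[-8, 8], [8, -12]].
det(H) = 32, tr(H) = -20.
det(H) > 0 and tr(H) < 0, so H is negative definite everywhere: concave.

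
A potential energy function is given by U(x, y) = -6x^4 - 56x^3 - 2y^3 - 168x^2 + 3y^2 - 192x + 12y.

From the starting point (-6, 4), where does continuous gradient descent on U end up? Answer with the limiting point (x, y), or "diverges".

U is separable, so gradient descent decouples: x follows -∂U/∂x, y follows -∂U/∂y.
∂U/∂x = -24(x + 1)(x + 2)(x + 4); at x=-6 this is 960, so x decreases.
∂U/∂y = -6(y - 2)(y + 1); at y=4 this is -60, so y increases.
The x-coordinate has no critical point in that direction and runs off to infinity.

diverges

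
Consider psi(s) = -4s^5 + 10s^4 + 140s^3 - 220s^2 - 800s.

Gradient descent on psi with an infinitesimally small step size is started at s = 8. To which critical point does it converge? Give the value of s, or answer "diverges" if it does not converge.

diverges

psi'(s) = -20(s - 5)(s - 2)(s + 1)(s + 4), so psi'(8) = -38880.
Gradient descent moves in the -psi' direction, i.e. s is increasing.
There is no critical point above s=8, and psi' keeps the same sign, so the iterate runs off to +∞.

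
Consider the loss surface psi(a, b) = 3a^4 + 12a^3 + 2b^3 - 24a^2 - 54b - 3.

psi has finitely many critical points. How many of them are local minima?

2

psi separates as a function of a plus a function of b, so ∇psi=0 decouples.
∂psi/∂a = 12a(a - 1)(a + 4) = 0 at a ∈ {-4, 0, 1}; ∂psi/∂b = 6(b - 3)(b + 3) = 0 at b ∈ {-3, 3}.
The Hessian is diagonal: diag(psi_aa, psi_bb). Second derivatives: psi_aa(-4)=240, psi_aa(0)=-48, psi_aa(1)=60; psi_bb(-3)=-36, psi_bb(3)=36.
Local minima occur where both diagonal entries positive: (-4, 3), (1, 3). Count: 2.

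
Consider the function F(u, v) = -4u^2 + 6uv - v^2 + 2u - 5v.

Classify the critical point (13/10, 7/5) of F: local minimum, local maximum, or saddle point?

saddle point

The Hessian of F is constant: H = [[-8, 6], [6, -2]].
det(H) = (-8)·(-2) − 6² = -20.
Since det(H) < 0, H is indefinite and the critical point is a saddle point.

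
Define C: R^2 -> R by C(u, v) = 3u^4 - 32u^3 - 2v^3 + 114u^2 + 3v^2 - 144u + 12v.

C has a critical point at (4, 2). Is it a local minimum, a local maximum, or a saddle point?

saddle point

The mixed partial ∂²C/∂u∂v is 0, so the Hessian at any point is diag(C_uu, C_vv) = diag(12(3u^2 - 16u + 19), 6(-2v + 1)).
At (4, 2): H = diag(36, -18).
The eigenvalues have opposite signs, so H is indefinite: a saddle point.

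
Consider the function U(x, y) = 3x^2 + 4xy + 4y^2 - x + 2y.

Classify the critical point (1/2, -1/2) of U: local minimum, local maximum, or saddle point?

local minimum

The Hessian of U is constant: H = [[6, 4], [4, 8]].
det(H) = 6·8 − 4² = 32.
det(H) > 0 and tr(H) = 14 > 0, so H is positive definite and the point is a local minimum.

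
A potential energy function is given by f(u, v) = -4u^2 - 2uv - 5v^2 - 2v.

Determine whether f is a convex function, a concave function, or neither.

f is quadratic, so its Hessian is the constant matrix H = [[-8, -2], [-2, -10]].
det(H) = 76, tr(H) = -18.
det(H) > 0 and tr(H) < 0, so H is negative definite everywhere: concave.

concave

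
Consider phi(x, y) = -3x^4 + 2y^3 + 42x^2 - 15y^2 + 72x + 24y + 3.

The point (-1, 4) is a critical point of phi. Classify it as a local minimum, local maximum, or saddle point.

The mixed partial ∂²phi/∂x∂y is 0, so the Hessian at any point is diag(phi_xx, phi_yy) = diag(12(-3x^2 + 7), 6(2y - 5)).
At (-1, 4): H = diag(48, 18).
Both eigenvalues are positive, so H is positive definite: a local minimum.

local minimum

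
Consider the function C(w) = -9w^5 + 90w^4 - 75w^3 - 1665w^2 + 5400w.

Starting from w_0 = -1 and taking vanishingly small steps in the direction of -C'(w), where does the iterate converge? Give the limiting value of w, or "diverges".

C'(w) = -45(w - 5)(w - 4)(w - 2)(w + 3), so C'(-1) = 8100.
Gradient descent moves in the -C' direction, i.e. w is decreasing.
The nearest critical point in that direction is w = -3, where C'' = 12600 > 0 (a local minimum). The iterate converges there.

-3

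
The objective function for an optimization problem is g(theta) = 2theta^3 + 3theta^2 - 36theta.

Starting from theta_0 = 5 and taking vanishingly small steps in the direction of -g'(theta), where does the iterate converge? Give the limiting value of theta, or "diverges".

g'(theta) = 6(theta - 2)(theta + 3), so g'(5) = 144.
Gradient descent moves in the -g' direction, i.e. theta is decreasing.
The nearest critical point in that direction is theta = 2, where g'' = 30 > 0 (a local minimum). The iterate converges there.

2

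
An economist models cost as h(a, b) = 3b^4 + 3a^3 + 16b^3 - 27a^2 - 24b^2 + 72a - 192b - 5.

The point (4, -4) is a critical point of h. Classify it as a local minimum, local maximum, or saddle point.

local minimum

The mixed partial ∂²h/∂a∂b is 0, so the Hessian at any point is diag(h_aa, h_bb) = diag(18(a - 3), 12(3b^2 + 8b - 4)).
At (4, -4): H = diag(18, 144).
Both eigenvalues are positive, so H is positive definite: a local minimum.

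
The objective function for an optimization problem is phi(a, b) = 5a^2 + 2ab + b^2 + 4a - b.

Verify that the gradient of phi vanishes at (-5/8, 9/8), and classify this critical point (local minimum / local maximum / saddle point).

local minimum

∇phi = (10a + 2b + 4, 2a + 2b - 1); substituting (-5/8, 9/8) gives ∇phi = (0, 0), so (-5/8, 9/8) is indeed a critical point.
The Hessian of phi is constant: H = [[10, 2], [2, 2]].
det(H) = 10·2 − 2² = 16.
det(H) > 0 and tr(H) = 12 > 0, so H is positive definite and the point is a local minimum.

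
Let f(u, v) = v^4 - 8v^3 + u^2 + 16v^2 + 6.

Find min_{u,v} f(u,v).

f(u,v) separates as P(u) + Q(v) + 6, so its minimum is min P + min Q + 6.
P'(u) = 2u vanishes at u ∈ {0}; Q'(v) = 4v(v - 4)(v - 2) vanishes at v ∈ {0, 2, 4}.
Local minima of P (where P''>0): P(0)=0. Local minima of Q: Q(0)=0, Q(4)=0.
So the global minimum of f is P(0) + Q(0) + 6 = 0 + 0 + 6 = 6, attained at (0, 0).

6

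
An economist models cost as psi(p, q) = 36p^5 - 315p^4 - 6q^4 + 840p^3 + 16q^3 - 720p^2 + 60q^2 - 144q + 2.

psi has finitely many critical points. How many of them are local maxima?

psi separates as a function of p plus a function of q, so ∇psi=0 decouples.
∂psi/∂p = 180p(p - 4)(p - 2)(p - 1) = 0 at p ∈ {0, 1, 2, 4}; ∂psi/∂q = -24(q - 3)(q - 1)(q + 2) = 0 at q ∈ {-2, 1, 3}.
The Hessian is diagonal: diag(psi_pp, psi_qq). Second derivatives: psi_pp(0)=-1440, psi_pp(1)=540, psi_pp(2)=-720, psi_pp(4)=4320; psi_qq(-2)=-360, psi_qq(1)=144, psi_qq(3)=-240.
Local maxima occur where both diagonal entries negative: (0, -2), (0, 3), (2, -2), (2, 3). Count: 4.

4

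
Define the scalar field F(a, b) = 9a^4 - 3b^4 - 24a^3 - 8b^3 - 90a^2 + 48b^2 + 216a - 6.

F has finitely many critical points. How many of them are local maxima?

2

F separates as a function of a plus a function of b, so ∇F=0 decouples.
∂F/∂a = 36(a - 3)(a - 1)(a + 2) = 0 at a ∈ {-2, 1, 3}; ∂F/∂b = -12b(b - 2)(b + 4) = 0 at b ∈ {-4, 0, 2}.
The Hessian is diagonal: diag(F_aa, F_bb). Second derivatives: F_aa(-2)=540, F_aa(1)=-216, F_aa(3)=360; F_bb(-4)=-288, F_bb(0)=96, F_bb(2)=-144.
Local maxima occur where both diagonal entries negative: (1, -4), (1, 2). Count: 2.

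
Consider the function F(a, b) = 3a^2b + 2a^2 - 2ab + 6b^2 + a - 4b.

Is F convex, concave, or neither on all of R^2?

The term 3a^2b is cubic, so the Hessian is not constant.
∂²F/∂a² = 6b + 4, which takes both signs as b varies (negative for sufficiently negative b). A diagonal entry of the Hessian changing sign means the Hessian is neither positive- nor negative-semidefinite on all of R^2.

neither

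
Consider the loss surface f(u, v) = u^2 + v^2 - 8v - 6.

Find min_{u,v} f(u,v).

f(u,v) separates as P(u) + Q(v) − 6, so its minimum is min P + min Q − 6.
P'(u) = 2u vanishes at u ∈ {0}; Q'(v) = 2v - 8 vanishes at v ∈ {4}.
Local minima of P (where P''>0): P(0)=0. Local minima of Q: Q(4)=-16.
So the global minimum of f is P(0) + Q(4) − 6 = 0 − 16 − 6 = -22, attained at (0, 4).

-22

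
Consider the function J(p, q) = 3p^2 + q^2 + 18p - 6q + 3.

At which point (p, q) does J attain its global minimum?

(-3, 3)

J(p,q) separates as A(p) + B(q) + 3, so its minimum is min A + min B + 3.
A'(p) = 6p + 18 vanishes at p ∈ {-3}; B'(q) = 2q - 6 vanishes at q ∈ {3}.
Local minima of A (where A''>0): A(-3)=-27. Local minima of B: B(3)=-9.
So the global minimum of J is A(-3) + B(3) + 3 = -27 − 9 + 3 = -33, attained at (-3, 3).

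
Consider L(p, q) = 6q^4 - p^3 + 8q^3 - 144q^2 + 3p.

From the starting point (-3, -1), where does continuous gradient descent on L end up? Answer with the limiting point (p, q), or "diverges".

(-1, -4)

L is separable, so gradient descent decouples: p follows -∂L/∂p, q follows -∂L/∂q.
∂L/∂p = -3(p - 1)(p + 1); at p=-3 this is -24, so p increases.
∂L/∂q = 24q(q - 3)(q + 4); at q=-1 this is 288, so q decreases.
p converges to its nearest critical value -1 (a local min of the p-part); q converges to -4. The iterate converges to (-1, -4).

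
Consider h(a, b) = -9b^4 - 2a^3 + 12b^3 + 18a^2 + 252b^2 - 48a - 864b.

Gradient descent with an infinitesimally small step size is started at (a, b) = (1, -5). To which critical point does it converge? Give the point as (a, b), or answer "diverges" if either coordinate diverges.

h is separable, so gradient descent decouples: a follows -∂h/∂a, b follows -∂h/∂b.
∂h/∂a = -6(a - 4)(a - 2); at a=1 this is -18, so a increases.
∂h/∂b = -36(b - 3)(b - 2)(b + 4); at b=-5 this is 2016, so b decreases.
The b-coordinate has no critical point in that direction and runs off to infinity.

diverges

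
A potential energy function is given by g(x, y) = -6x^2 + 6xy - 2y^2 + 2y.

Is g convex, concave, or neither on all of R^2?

g is quadratic, so its Hessian is the constant matrix H = [[-12, 6], [6, -4]].
det(H) = 12, tr(H) = -16.
det(H) > 0 and tr(H) < 0, so H is negative definite everywhere: concave.

concave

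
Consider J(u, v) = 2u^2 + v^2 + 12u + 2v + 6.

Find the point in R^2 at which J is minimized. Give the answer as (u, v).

(-3, -1)

J(u,v) separates as P(u) + Q(v) + 6, so its minimum is min P + min Q + 6.
P'(u) = 4u + 12 vanishes at u ∈ {-3}; Q'(v) = 2v + 2 vanishes at v ∈ {-1}.
Local minima of P (where P''>0): P(-3)=-18. Local minima of Q: Q(-1)=-1.
So the global minimum of J is P(-3) + Q(-1) + 6 = -18 − 1 + 6 = -13, attained at (-3, -1).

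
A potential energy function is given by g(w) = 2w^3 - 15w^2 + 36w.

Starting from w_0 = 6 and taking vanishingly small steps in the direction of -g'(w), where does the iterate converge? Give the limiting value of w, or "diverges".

g'(w) = 6(w - 3)(w - 2), so g'(6) = 72.
Gradient descent moves in the -g' direction, i.e. w is decreasing.
The nearest critical point in that direction is w = 3, where g'' = 6 > 0 (a local minimum). The iterate converges there.

3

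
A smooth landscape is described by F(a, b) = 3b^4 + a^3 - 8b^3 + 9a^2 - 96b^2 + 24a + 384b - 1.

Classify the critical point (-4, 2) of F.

local maximum

The mixed partial ∂²F/∂a∂b is 0, so the Hessian at any point is diag(F_aa, F_bb) = diag(6(a + 3), 12(3b^2 - 4b - 16)).
At (-4, 2): H = diag(-6, -144).
Both eigenvalues are negative, so H is negative definite: a local maximum.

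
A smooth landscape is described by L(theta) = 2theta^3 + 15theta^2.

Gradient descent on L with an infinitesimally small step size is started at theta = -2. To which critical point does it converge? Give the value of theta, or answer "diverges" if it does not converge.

0

L'(theta) = 6theta(theta + 5), so L'(-2) = -36.
Gradient descent moves in the -L' direction, i.e. theta is increasing.
The nearest critical point in that direction is theta = 0, where L'' = 30 > 0 (a local minimum). The iterate converges there.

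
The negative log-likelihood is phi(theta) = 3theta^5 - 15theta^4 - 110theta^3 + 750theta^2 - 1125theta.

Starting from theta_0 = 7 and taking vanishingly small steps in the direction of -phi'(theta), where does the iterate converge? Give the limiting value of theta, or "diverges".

phi'(theta) = 15(theta - 5)(theta - 3)(theta - 1)(theta + 5), so phi'(7) = 8640.
Gradient descent moves in the -phi' direction, i.e. theta is decreasing.
The nearest critical point in that direction is theta = 5, where phi'' = 1200 > 0 (a local minimum). The iterate converges there.

5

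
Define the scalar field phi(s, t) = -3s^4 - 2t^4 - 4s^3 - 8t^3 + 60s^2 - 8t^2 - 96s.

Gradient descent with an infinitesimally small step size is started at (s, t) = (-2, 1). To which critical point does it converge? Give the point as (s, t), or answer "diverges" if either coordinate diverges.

diverges

phi is separable, so gradient descent decouples: s follows -∂phi/∂s, t follows -∂phi/∂t.
∂phi/∂s = -12(s - 2)(s - 1)(s + 4); at s=-2 this is -288, so s increases.
∂phi/∂t = -8t(t + 1)(t + 2); at t=1 this is -48, so t increases.
The t-coordinate has no critical point in that direction and runs off to infinity.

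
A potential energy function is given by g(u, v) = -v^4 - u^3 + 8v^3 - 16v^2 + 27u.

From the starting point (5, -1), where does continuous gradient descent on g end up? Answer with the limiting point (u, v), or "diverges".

g is separable, so gradient descent decouples: u follows -∂g/∂u, v follows -∂g/∂v.
∂g/∂u = -3(u - 3)(u + 3); at u=5 this is -48, so u increases.
∂g/∂v = -4v(v - 4)(v - 2); at v=-1 this is 60, so v decreases.
The u-coordinate has no critical point in that direction and runs off to infinity.

diverges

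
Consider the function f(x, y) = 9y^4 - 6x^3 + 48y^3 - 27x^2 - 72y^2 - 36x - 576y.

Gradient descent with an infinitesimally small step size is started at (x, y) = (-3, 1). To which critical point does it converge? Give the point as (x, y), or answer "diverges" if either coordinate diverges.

f is separable, so gradient descent decouples: x follows -∂f/∂x, y follows -∂f/∂y.
∂f/∂x = -18(x + 1)(x + 2); at x=-3 this is -36, so x increases.
∂f/∂y = 36(y - 2)(y + 2)(y + 4); at y=1 this is -540, so y increases.
x converges to its nearest critical value -2 (a local min of the x-part); y converges to 2. The iterate converges to (-2, 2).

(-2, 2)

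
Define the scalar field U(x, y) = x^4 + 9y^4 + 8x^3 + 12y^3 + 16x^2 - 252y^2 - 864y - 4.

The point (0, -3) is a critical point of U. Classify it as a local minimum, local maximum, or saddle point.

local minimum

The mixed partial ∂²U/∂x∂y is 0, so the Hessian at any point is diag(U_xx, U_yy) = diag(4(3x^2 + 12x + 8), 36(3y^2 + 2y - 14)).
At (0, -3): H = diag(32, 252).
Both eigenvalues are positive, so H is positive definite: a local minimum.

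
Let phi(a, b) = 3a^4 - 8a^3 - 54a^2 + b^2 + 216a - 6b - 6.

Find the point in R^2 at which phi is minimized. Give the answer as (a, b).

phi(a,b) separates as P(a) + Q(b) − 6, so its minimum is min P + min Q − 6.
P'(a) = 12(a - 3)(a - 2)(a + 3) vanishes at a ∈ {-3, 2, 3}; Q'(b) = 2b - 6 vanishes at b ∈ {3}.
Local minima of P (where P''>0): P(-3)=-675, P(3)=189. Local minima of Q: Q(3)=-9.
So the global minimum of phi is P(-3) + Q(3) − 6 = -675 − 9 − 6 = -690, attained at (-3, 3).

(-3, 3)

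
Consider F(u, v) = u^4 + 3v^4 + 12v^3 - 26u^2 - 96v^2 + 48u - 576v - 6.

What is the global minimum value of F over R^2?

F(u,v) separates as P(u) + Q(v) − 6, so its minimum is min P + min Q − 6.
P'(u) = 4(u - 3)(u - 1)(u + 4) vanishes at u ∈ {-4, 1, 3}; Q'(v) = 12(v - 4)(v + 3)(v + 4) vanishes at v ∈ {-4, -3, 4}.
Local minima of P (where P''>0): P(-4)=-352, P(3)=-9. Local minima of Q: Q(-4)=768, Q(4)=-2304.
So the global minimum of F is P(-4) + Q(4) − 6 = -352 − 2304 − 6 = -2662, attained at (-4, 4).

-2662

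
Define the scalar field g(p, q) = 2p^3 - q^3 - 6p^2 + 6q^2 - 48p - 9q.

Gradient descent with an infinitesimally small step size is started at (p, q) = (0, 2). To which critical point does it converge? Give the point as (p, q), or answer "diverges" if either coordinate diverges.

(4, 1)

g is separable, so gradient descent decouples: p follows -∂g/∂p, q follows -∂g/∂q.
∂g/∂p = 6(p - 4)(p + 2); at p=0 this is -48, so p increases.
∂g/∂q = -3(q - 3)(q - 1); at q=2 this is 3, so q decreases.
p converges to its nearest critical value 4 (a local min of the p-part); q converges to 1. The iterate converges to (4, 1).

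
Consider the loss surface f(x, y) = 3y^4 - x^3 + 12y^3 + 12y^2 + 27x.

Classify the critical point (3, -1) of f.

local maximum

The mixed partial ∂²f/∂x∂y is 0, so the Hessian at any point is diag(f_xx, f_yy) = diag(-6x, 12(3y^2 + 6y + 2)).
At (3, -1): H = diag(-18, -12).
Both eigenvalues are negative, so H is negative definite: a local maximum.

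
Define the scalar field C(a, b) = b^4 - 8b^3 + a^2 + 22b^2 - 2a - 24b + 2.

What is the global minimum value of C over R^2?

-8

C(a,b) separates as P(a) + Q(b) + 2, so its minimum is min P + min Q + 2.
P'(a) = 2a - 2 vanishes at a ∈ {1}; Q'(b) = 4(b - 3)(b - 2)(b - 1) vanishes at b ∈ {1, 2, 3}.
Local minima of P (where P''>0): P(1)=-1. Local minima of Q: Q(1)=-9, Q(3)=-9.
So the global minimum of C is P(1) + Q(1) + 2 = -1 − 9 + 2 = -8, attained at (1, 1).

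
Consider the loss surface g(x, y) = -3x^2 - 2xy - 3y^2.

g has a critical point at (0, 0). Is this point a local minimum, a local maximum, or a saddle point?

The Hessian of g is constant: H = [[-6, -2], [-2, -6]].
det(H) = (-6)·(-6) − (-2)² = 32.
det(H) > 0 and tr(H) = -12 < 0, so H is negative definite and the point is a local maximum.

local maximum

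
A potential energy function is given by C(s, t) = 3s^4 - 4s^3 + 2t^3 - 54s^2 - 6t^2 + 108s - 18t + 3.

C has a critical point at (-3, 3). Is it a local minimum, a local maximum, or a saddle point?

local minimum

The mixed partial ∂²C/∂s∂t is 0, so the Hessian at any point is diag(C_ss, C_tt) = diag(12(3s^2 - 2s - 9), 12(t - 1)).
At (-3, 3): H = diag(288, 24).
Both eigenvalues are positive, so H is positive definite: a local minimum.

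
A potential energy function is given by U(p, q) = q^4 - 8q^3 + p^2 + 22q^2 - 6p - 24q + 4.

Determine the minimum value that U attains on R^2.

-14

U(p,q) separates as A(p) + B(q) + 4, so its minimum is min A + min B + 4.
A'(p) = 2p - 6 vanishes at p ∈ {3}; B'(q) = 4(q - 3)(q - 2)(q - 1) vanishes at q ∈ {1, 2, 3}.
Local minima of A (where A''>0): A(3)=-9. Local minima of B: B(1)=-9, B(3)=-9.
So the global minimum of U is A(3) + B(1) + 4 = -9 − 9 + 4 = -14, attained at (3, 1).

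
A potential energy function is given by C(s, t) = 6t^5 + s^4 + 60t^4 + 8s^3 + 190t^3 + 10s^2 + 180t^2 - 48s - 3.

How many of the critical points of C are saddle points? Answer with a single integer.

C separates as a function of s plus a function of t, so ∇C=0 decouples.
∂C/∂s = 4(s - 1)(s + 3)(s + 4) = 0 at s ∈ {-4, -3, 1}; ∂C/∂t = 30t(t + 1)(t + 3)(t + 4) = 0 at t ∈ {-4, -3, -1, 0}.
The Hessian is diagonal: diag(C_ss, C_tt). Second derivatives: C_ss(-4)=20, C_ss(-3)=-16, C_ss(1)=80; C_tt(-4)=-360, C_tt(-3)=180, C_tt(-1)=-180, C_tt(0)=360.
Saddle points occur where the two diagonal entries have opposite signs: (-4, -4), (-4, -1), (-3, -3), (-3, 0), (1, -4), (1, -1). Count: 6.

6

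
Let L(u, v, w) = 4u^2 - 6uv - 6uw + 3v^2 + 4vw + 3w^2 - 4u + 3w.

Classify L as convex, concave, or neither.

convex

L is quadratic, so its Hessian is the constant matrix H = [[8, -6, -6], [-6, 6, 4], [-6, 4, 6]].
Leading principal minors: 8, 12, 16.
All positive ⇒ H ≻ 0 ⇒ convex.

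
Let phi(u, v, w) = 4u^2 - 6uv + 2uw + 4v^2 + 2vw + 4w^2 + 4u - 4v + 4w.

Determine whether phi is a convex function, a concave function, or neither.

convex

phi is quadratic, so its Hessian is the constant matrix H = [[8, -6, 2], [-6, 8, 2], [2, 2, 8]].
Leading principal minors: 8, 28, 112.
All positive ⇒ H ≻ 0 ⇒ convex.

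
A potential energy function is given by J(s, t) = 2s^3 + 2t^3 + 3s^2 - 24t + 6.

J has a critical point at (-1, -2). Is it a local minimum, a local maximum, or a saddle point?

local maximum

The mixed partial ∂²J/∂s∂t is 0, so the Hessian at any point is diag(J_ss, J_tt) = diag(6(2s + 1), 12t).
At (-1, -2): H = diag(-6, -24).
Both eigenvalues are negative, so H is negative definite: a local maximum.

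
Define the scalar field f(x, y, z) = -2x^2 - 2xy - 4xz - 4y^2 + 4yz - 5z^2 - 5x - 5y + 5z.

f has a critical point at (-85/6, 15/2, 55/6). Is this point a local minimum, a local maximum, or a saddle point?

The Hessian is constant: H = [[-4, -2, -4], [-2, -8, 4], [-4, 4, -10]].
Leading principal minors: Δ₁ = -4, Δ₂ = 28, Δ₃ = -24.
The minors alternate sign starting negative (−, +, −), so H is negative definite: a local maximum.

local maximum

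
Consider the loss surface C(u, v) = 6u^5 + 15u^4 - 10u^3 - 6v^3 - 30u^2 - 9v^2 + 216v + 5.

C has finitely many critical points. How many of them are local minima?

2

C separates as a function of u plus a function of v, so ∇C=0 decouples.
∂C/∂u = 30u(u - 1)(u + 1)(u + 2) = 0 at u ∈ {-2, -1, 0, 1}; ∂C/∂v = -18(v - 3)(v + 4) = 0 at v ∈ {-4, 3}.
The Hessian is diagonal: diag(C_uu, C_vv). Second derivatives: C_uu(-2)=-180, C_uu(-1)=60, C_uu(0)=-60, C_uu(1)=180; C_vv(-4)=126, C_vv(3)=-126.
Local minima occur where both diagonal entries positive: (-1, -4), (1, -4). Count: 2.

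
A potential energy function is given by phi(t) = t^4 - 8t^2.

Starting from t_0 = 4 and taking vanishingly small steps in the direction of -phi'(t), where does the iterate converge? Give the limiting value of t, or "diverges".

phi'(t) = 4t(t - 2)(t + 2), so phi'(4) = 192.
Gradient descent moves in the -phi' direction, i.e. t is decreasing.
The nearest critical point in that direction is t = 2, where phi'' = 32 > 0 (a local minimum). The iterate converges there.

2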